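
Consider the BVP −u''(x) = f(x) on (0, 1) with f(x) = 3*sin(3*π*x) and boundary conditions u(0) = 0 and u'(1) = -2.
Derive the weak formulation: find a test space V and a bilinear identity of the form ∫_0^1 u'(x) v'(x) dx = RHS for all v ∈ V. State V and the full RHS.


V = {v ∈ H^1(0, 1) : v(0) = 0} (test functions vanish at x = 0 where u is specified); weak form: ∫_0^1 u'v' dx = ∫_0^1 (3*sin(3*π*x)) v dx − 2·v(1) for all v ∈ V.

Multiply both sides by a test function v and integrate from 0 to 1:
  ∫_0^1 −u''(x) v(x) dx = ∫_0^1 f(x) v(x) dx.
Integrate the LHS by parts once:
  ∫_0^1 −u'' v dx = −[u'(x) v(x)]_0^1 + ∫_0^1 u'(x) v'(x) dx.
Thus ∫_0^1 u'(x) v'(x) dx = ∫_0^1 f(x) v(x) dx + [u'(x) v(x)]_0^1.
Choose V so that boundary terms are either known or forced to vanish.
Mixed BC: u(0) = 0 (Dirichlet) and u'(1) = -2 (Neumann). Define V = {v ∈ H^1(0, 1) : v(0) = 0}. Then [u' v]_0^1 = u'(1)·v(1) − u'(0)·0 = − 2·v(1).
Weak formulation: find u (satisfying any essential BC) such that ∫_0^1 u'(x) v'(x) dx = ∫_0^1 f v dx − 2·v(1) for all v ∈ V (Dirichlet at 0 absorbed into V; Neumann datum at x = 1 contributes the boundary term).
Substituting f(x) = 3*sin(3*π*x), the right-hand side is ∫_0^1 (3*sin(3*π*x)) v dx − 2·v(1).


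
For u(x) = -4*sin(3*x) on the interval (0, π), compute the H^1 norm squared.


||u||_{H^1(0,π)}^2 = 80*π

u'(x) = -12*cos(3*x).
Expand u² and (u')² and integrate term by term on (0, π), using: for integers n ≥ 1, ∫_0^π sin²(nx) dx = ∫_0^π cos²(nx) dx = π/2; for n ≠ n', ∫_0^π sin(nx)sin(n'x) dx = ∫_0^π cos(nx)cos(n'x) dx = 0; and by product-to-sum, ∫_0^π sin(nx)cos(n'x) dx = ½∫_0^π [sin((n+n')x) + sin((n−n')x)] dx, which is 0 when n+n' is even and 2n/(n²−n'²) when n+n' is odd (it need not vanish on (0, π)).
  u² squared terms: (-4)²·∫sin(3x)² dx = 16·π/2 = 8*π.
  So ∫_0^π u² dx = 8*π.
  (u')² squared terms: (-12)²·∫cos(3x)² dx = 144·π/2 = 72*π.
  So ∫_0^π (u')² dx = 72*π.
||u||_{H^1}^2 = (8*π) + (72*π) = 80*π.


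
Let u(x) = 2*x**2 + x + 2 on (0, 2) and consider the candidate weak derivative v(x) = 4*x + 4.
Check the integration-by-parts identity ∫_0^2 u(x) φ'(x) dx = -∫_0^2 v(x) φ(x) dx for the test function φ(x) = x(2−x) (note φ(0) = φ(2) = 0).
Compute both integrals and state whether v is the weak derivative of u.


LHS = -20/3, RHS = -32/3. No, v is not the weak derivative of u.

u(x) = 2*x**2 + x + 2, classical derivative u'(x) = 4*x + 1.
φ(x) = x(2−x), so φ'(x) = 2 - 2*x.
Note φ(0) = φ(2) = 0, so the boundary term u·φ vanishes.
LHS = ∫_0^2 u(x) φ'(x) dx = ∫_0^2 (-4*x^3 + 2*x^2 - 2*x + 4) dx. Term by term:
  ∫_0^2 -4*x^3 dx = -16;  ∫_0^2 2*x^2 dx = 16/3;  ∫_0^2 -2*x dx = -4;
  ∫_0^2 4 dx = 8.
Sum: -16 + 16/3 − 4 + 8 = -20/3.
So LHS = -20/3.
∫_0^2 v(x) φ(x) dx = ∫_0^2 (-4*x^3 + 4*x^2 + 8*x) dx. Term by term:
  ∫_0^2 -4*x^3 dx = -16;  ∫_0^2 4*x^2 dx = 32/3;  ∫_0^2 8*x dx = 16.
Sum: -16 + 32/3 + 16 = 32/3.
So RHS = -∫_0^2 v(x) φ(x) dx = -32/3.
LHS − RHS = 4 ≠ 0, so the identity fails.
(For a valid weak derivative the identity must hold for EVERY test function, in particular this one. The failure shows v is NOT the weak derivative of u.)
Correct weak derivative would be u'(x) = 4*x + 1.


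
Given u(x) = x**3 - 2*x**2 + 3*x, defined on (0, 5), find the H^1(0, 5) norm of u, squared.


||u||_{H^1}^2 = 59715/7

The H^1 norm (squared) on an interval (0, L) is
  ||u||_{H^1}^2 = ∫_0^L u(x)^2 dx + ∫_0^L u'(x)^2 dx.
Compute u'(x) = 3*x**2 - 4*x + 3.
Then u(x)^2 = x**6 - 4*x**5 + 10*x**4 - 12*x**3 + 9*x**2 and u'(x)^2 = 9*x**4 - 24*x**3 + 34*x**2 - 24*x + 9.
Integrate each monomial from 0 to 5 using ∫_0^5 c·x^n dx = c·5^(n+1)/(n+1):
  ∫_0^5 u(x)^2 dx = ∫_0^5 (x^6 - 4*x^5 + 10*x^4 - 12*x^3 + 9*x^2) dx. Term by term:
    ∫_0^5 x^6 dx = 78125/7;  ∫_0^5 -4*x^5 dx = -31250/3;  ∫_0^5 10*x^4 dx = 6250;
    ∫_0^5 -12*x^3 dx = -1875;  ∫_0^5 9*x^2 dx = 375.
  Sum: 78125/7 − 31250/3 + 6250 − 1875 + 375 = 115375/21.
  ∫_0^5 u'(x)^2 dx = ∫_0^5 (9*x^4 - 24*x^3 + 34*x^2 - 24*x + 9) dx. Term by term:
    ∫_0^5 9*x^4 dx = 5625;  ∫_0^5 -24*x^3 dx = -3750;  ∫_0^5 34*x^2 dx = 4250/3;
    ∫_0^5 -24*x dx = -300;  ∫_0^5 9 dx = 45.
  Sum: 5625 − 3750 + 4250/3 − 300 + 45 = 9110/3.
Adding: ||u||_{H^1}^2 = 115375/21 + 9110/3 = 59715/7.


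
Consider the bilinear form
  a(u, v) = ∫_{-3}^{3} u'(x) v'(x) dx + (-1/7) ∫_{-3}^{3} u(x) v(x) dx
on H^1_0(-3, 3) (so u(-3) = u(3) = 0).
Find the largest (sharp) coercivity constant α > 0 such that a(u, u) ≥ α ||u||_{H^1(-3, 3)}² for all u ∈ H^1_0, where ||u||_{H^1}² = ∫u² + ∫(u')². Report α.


α = (-36/7 + π^2)/(π^2 + 36)

Coercivity of a(·,·) on H^1_0(-3, 3) means a(u, u) ≥ α ||u||_{H^1}² for every u ∈ H^1_0.
The interval has length L = 6, and Poincaré/coercivity depend only on L. Here a(u, u) = ∫(u')² + (-1/7)·∫u².
Here c = -1/7 < 0 with |c| < (π/L)² = π^2/36, so coercivity still holds. The condition a(u,u) ≥ α||u||_{H^1}² reads (1−α)∫(u')² ≥ (α−c)∫u². Any admissible α is ≤ 1 (rapidly oscillating u have ∫u²/∫(u')² → 0), and α = 1 would force 0 ≥ (1−c)∫u², impossible since c < 1; so 1−α > 0. By the sharp Poincaré inequality on H^1_0 of an interval of length L, ∫(u')² ≥ (π/L)²∫u² with equality for the first sine mode sin(π(x−x₀)/L) (x₀ the left endpoint), so the inequality holds for all u iff (1−α)(π/L)² ≥ α − c, i.e. α ≤ ((π/L)² + c)/((π/L)² + 1) = (1 + c(L/π)²)/(1 + (L/π)²). (Direct route, valid since c ≤ 0: Poincaré gives c∫u² ≥ c(L/π)²∫(u')², so a(u,u) ≥ (1 + c(L/π)²)∫(u')², while ||u||_{H^1}² ≤ (1 + (L/π)²)∫(u')²; dividing yields the same α.) With (π/L)² = π^2/36 and c = -1/7, the largest admissible constant is α = ((π/L)² + c)/((π/L)² + 1).
Simplifying, α = (-36/7 + π^2)/(π^2 + 36).


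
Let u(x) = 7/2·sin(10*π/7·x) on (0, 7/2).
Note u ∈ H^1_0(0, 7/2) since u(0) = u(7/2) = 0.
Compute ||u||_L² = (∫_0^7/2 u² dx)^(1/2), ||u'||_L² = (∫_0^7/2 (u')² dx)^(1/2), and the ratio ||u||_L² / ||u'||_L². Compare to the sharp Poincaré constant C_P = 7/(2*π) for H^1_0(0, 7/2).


||u||_L² / ||u'||_L² = 7/(10*π) < C_P = 7/(2*π).

u(x) = 7/2·sin(10*π/7·x), so u'(x) = 5*π*cos(10*π*x/7).
Writing u(x) = A·sin(kπx/L) with A = 7/2 and k = 5, use ∫_0^L sin²(kπx/L) dx = L/2 and ∫_0^L cos²(kπx/L) dx = L/2.
u² = 49/4·sin²(10*π/7·x) and (u')² = 25*π^2·cos²(10*π/7·x), and each of sin², cos² integrates to L/2 = 7/4 over (0, 7/2).
∫_0^7/2 u² dx = 343/16, so ||u||_L² = 7*sqrt(7)/4.
∫_0^7/2 (u')² dx = 175*π^2/4, so ||u'||_L² = 5*sqrt(7)*π/2.
Ratio ||u||_L² / ||u'||_L² = 7/(10*π).
Sharp Poincaré constant on H^1_0(0, 7/2) is C_P = L/π = 7/(2*π), achieved by sin(2*π/7·x).
This is the k = 5 harmonic; the ratio L/(kπ) is strictly less than C_P = L/π, consistent with the sharp inequality ||u||_L² ≤ C_P ||u'||_L².


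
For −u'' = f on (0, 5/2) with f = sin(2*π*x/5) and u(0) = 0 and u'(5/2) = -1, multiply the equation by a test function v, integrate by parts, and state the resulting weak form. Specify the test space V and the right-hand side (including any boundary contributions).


V = {v ∈ H^1(0, 5/2) : v(0) = 0} (test functions vanish at x = 0 where u is specified); weak form: ∫_0^5/2 u'v' dx = ∫_0^5/2 (sin(2*π*x/5)) v dx − v(5/2) for all v ∈ V.

Multiply both sides by a test function v and integrate from 0 to 5/2:
  ∫_0^5/2 −u''(x) v(x) dx = ∫_0^5/2 f(x) v(x) dx.
Integrate the LHS by parts once:
  ∫_0^5/2 −u'' v dx = −[u'(x) v(x)]_0^5/2 + ∫_0^5/2 u'(x) v'(x) dx.
Thus ∫_0^5/2 u'(x) v'(x) dx = ∫_0^5/2 f(x) v(x) dx + [u'(x) v(x)]_0^5/2.
Choose V so that boundary terms are either known or forced to vanish.
Mixed BC: u(0) = 0 (Dirichlet) and u'(5/2) = -1 (Neumann). Define V = {v ∈ H^1(0, 5/2) : v(0) = 0}. Then [u' v]_0^5/2 = u'(5/2)·v(5/2) − u'(0)·0 = − v(5/2).
Weak formulation: find u (satisfying any essential BC) such that ∫_0^5/2 u'(x) v'(x) dx = ∫_0^5/2 f v dx − v(5/2) for all v ∈ V (Dirichlet at 0 absorbed into V; Neumann datum at x = 5/2 contributes the boundary term).
Substituting f(x) = sin(2*π*x/5), the right-hand side is ∫_0^5/2 (sin(2*π*x/5)) v dx − v(5/2).


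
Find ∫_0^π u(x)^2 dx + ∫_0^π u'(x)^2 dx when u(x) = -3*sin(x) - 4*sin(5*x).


||u||_{H^1(0,π)}^2 = 217*π

u'(x) = -3*cos(x) - 20*cos(5*x).
Expand u² and (u')² and integrate term by term on (0, π), using: for integers n ≥ 1, ∫_0^π sin²(nx) dx = ∫_0^π cos²(nx) dx = π/2; for n ≠ n', ∫_0^π sin(nx)sin(n'x) dx = ∫_0^π cos(nx)cos(n'x) dx = 0; and by product-to-sum, ∫_0^π sin(nx)cos(n'x) dx = ½∫_0^π [sin((n+n')x) + sin((n−n')x)] dx, which is 0 when n+n' is even and 2n/(n²−n'²) when n+n' is odd (it need not vanish on (0, π)).
  u² squared terms: (-4)²·∫sin(5x)² dx = 16·π/2 = 8*π;  (-3)²·∫sin(x)² dx = 9·π/2 = 9*π/2.
  u² cross terms: 2·(-4)·(-3)·∫sin(5x)·sin(x) dx = 24·(0) = 0.
  So ∫_0^π u² dx = 8*π + 9*π/2 + 0 = 25*π/2.
  (u')² squared terms: (-20)²·∫cos(5x)² dx = 400·π/2 = 200*π;  (-3)²·∫cos(x)² dx = 9·π/2 = 9*π/2.
  (u')² cross terms: 2·(-20)·(-3)·∫cos(5x)·cos(x) dx = 120·(0) = 0.
  So ∫_0^π (u')² dx = 200*π + 9*π/2 + 0 = 409*π/2.
||u||_{H^1}^2 = (25*π/2) + (409*π/2) = 217*π.


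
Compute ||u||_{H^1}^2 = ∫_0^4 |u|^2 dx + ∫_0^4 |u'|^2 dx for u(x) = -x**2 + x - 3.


||u||_{H^1}^2 = 4072/15

The H^1 norm (squared) on an interval (0, L) is
  ||u||_{H^1}^2 = ∫_0^L u(x)^2 dx + ∫_0^L u'(x)^2 dx.
Compute u'(x) = 1 - 2*x.
Then u(x)^2 = x**4 - 2*x**3 + 7*x**2 - 6*x + 9 and u'(x)^2 = 4*x**2 - 4*x + 1.
Integrate each monomial from 0 to 4 using ∫_0^4 c·x^n dx = c·4^(n+1)/(n+1):
  ∫_0^4 u(x)^2 dx = ∫_0^4 (x^4 - 2*x^3 + 7*x^2 - 6*x + 9) dx. Term by term:
    ∫_0^4 x^4 dx = 1024/5;  ∫_0^4 -2*x^3 dx = -128;  ∫_0^4 7*x^2 dx = 448/3;
    ∫_0^4 -6*x dx = -48;  ∫_0^4 9 dx = 36.
  Sum: 1024/5 − 128 + 448/3 − 48 + 36 = 3212/15.
  ∫_0^4 u'(x)^2 dx = ∫_0^4 (4*x^2 - 4*x + 1) dx. Term by term:
    ∫_0^4 4*x^2 dx = 256/3;  ∫_0^4 -4*x dx = -32;  ∫_0^4 1 dx = 4.
  Sum: 256/3 − 32 + 4 = 172/3.
Adding: ||u||_{H^1}^2 = 3212/15 + 172/3 = 4072/15.


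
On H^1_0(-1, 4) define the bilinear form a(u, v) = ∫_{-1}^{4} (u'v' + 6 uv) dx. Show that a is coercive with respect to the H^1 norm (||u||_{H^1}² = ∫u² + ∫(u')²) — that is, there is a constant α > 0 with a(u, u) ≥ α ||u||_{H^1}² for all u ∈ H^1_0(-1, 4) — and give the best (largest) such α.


α = 1

Coercivity of a(·,·) on H^1_0(-1, 4) means a(u, u) ≥ α ||u||_{H^1}² for every u ∈ H^1_0.
The interval has length L = 5, and Poincaré/coercivity depend only on L. Here a(u, u) = ∫(u')² + (6)·∫u².
Here c = 6 ≥ 1, so a(u,u) = ∫(u')² + c∫u² ≥ ∫(u')² + ∫u² = ||u||_{H^1}², i.e. α = 1 works. No larger α is possible: a(u,u) ≥ α||u||_{H^1}² means (1−α)∫(u')² ≥ (α−c)∫u², and for the modes u_n = sin(nπ(x−x₀)/L) (x₀ the left endpoint) one has ∫u_n²/∫(u_n')² = (L/(nπ))² → 0, so a(u_n,u_n)/||u_n||_{H^1}² → 1. Hence the optimal constant is α = 1.
Therefore α = 1.


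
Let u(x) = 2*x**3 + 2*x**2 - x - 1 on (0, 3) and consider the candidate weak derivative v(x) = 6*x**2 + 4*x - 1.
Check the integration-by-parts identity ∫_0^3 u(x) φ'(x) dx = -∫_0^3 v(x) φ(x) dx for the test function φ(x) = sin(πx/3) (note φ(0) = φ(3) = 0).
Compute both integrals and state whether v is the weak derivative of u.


LHS = -192/π + 648/π^3, RHS = -192/π + 648/π^3. Yes, v = u' weakly.

u(x) = 2*x**3 + 2*x**2 - x - 1, classical derivative u'(x) = 6*x**2 + 4*x - 1.
φ(x) = sin(πx/3), so φ'(x) = π*cos(π*x/3)/3.
Note φ(0) = φ(3) = 0, so the boundary term u·φ vanishes.
LHS = ∫_0^3 u(x) φ'(x) dx = ∫_0^3 (2*π*x^3*cos(π*x/3)/3 + 2*π*x^2*cos(π*x/3)/3 - π*x*cos(π*x/3)/3 - π*cos(π*x/3)/3) dx. Term by term:
  ∫_0^3 -π*cos(π*x/3)/3 dx = 0;  ∫_0^3 -π*x*cos(π*x/3)/3 dx = 6/π;  ∫_0^3 2*π*x^2*cos(π*x/3)/3 dx = -36/π;
  ∫_0^3 2*π*x^3*cos(π*x/3)/3 dx = -162/π + 648/π^3.
Sum: 0 + 6/π − 36/π + -162/π + 648/π^3 = -192/π + 648/π^3.
So LHS = -192/π + 648/π^3.
∫_0^3 v(x) φ(x) dx = ∫_0^3 (6*x^2*sin(π*x/3) + 4*x*sin(π*x/3) - sin(π*x/3)) dx. Term by term:
  ∫_0^3 -sin(π*x/3) dx = -6/π;  ∫_0^3 4*x*sin(π*x/3) dx = 36/π;  ∫_0^3 6*x^2*sin(π*x/3) dx = -648/π^3 + 162/π.
Sum: -6/π + 36/π + -648/π^3 + 162/π = -648/π^3 + 192/π.
So RHS = -∫_0^3 v(x) φ(x) dx = -192/π + 648/π^3.
LHS = RHS, so the identity holds for this test φ.
Moreover u is smooth here and v(x) = u'(x) = 6*x**2 + 4*x - 1 pointwise, so the identity holds for every test function. Hence v is the weak derivative of u.


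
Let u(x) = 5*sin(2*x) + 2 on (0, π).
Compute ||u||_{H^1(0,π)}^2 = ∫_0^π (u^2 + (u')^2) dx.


||u||_{H^1(0,π)}^2 = 133*π/2

u'(x) = 10*cos(2*x).
Expand u² and (u')² and integrate term by term on (0, π), using: for integers n ≥ 1, ∫_0^π sin²(nx) dx = ∫_0^π cos²(nx) dx = π/2; for n ≠ n', ∫_0^π sin(nx)sin(n'x) dx = ∫_0^π cos(nx)cos(n'x) dx = 0; and by product-to-sum, ∫_0^π sin(nx)cos(n'x) dx = ½∫_0^π [sin((n+n')x) + sin((n−n')x)] dx, which is 0 when n+n' is even and 2n/(n²−n'²) when n+n' is odd (it need not vanish on (0, π)). For the constant mode: ∫_0^π 1 dx = π, ∫_0^π cos(nx) dx = 0, ∫_0^π sin(nx) dx = (1−(−1)^n)/n.
  u² squared terms: (2)²·∫1 dx = 4·π = 4*π;  (5)²·∫sin(2x)² dx = 25·π/2 = 25*π/2.
  u² cross terms: 2·(2)·(5)·∫1·sin(2x) dx = 20·(0) = 0.
  So ∫_0^π u² dx = 4*π + 25*π/2 + 0 = 33*π/2.
  (u')² squared terms: (10)²·∫cos(2x)² dx = 100·π/2 = 50*π.
  So ∫_0^π (u')² dx = 50*π.
||u||_{H^1}^2 = (33*π/2) + (50*π) = 133*π/2.


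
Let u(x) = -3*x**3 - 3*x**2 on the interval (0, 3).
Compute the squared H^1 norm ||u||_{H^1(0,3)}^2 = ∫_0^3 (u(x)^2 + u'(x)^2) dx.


||u||_{H^1}^2 = 83187/7

The H^1 norm (squared) on an interval (0, L) is
  ||u||_{H^1}^2 = ∫_0^L u(x)^2 dx + ∫_0^L u'(x)^2 dx.
Compute u'(x) = -9*x**2 - 6*x.
Then u(x)^2 = 9*x**6 + 18*x**5 + 9*x**4 and u'(x)^2 = 81*x**4 + 108*x**3 + 36*x**2.
Integrate each monomial from 0 to 3 using ∫_0^3 c·x^n dx = c·3^(n+1)/(n+1):
  ∫_0^3 u(x)^2 dx = ∫_0^3 (9*x^6 + 18*x^5 + 9*x^4) dx. Term by term:
    ∫_0^3 9*x^6 dx = 19683/7;  ∫_0^3 18*x^5 dx = 2187;  ∫_0^3 9*x^4 dx = 2187/5.
  Sum: 19683/7 + 2187 + 2187/5 = 190269/35.
  ∫_0^3 u'(x)^2 dx = ∫_0^3 (81*x^4 + 108*x^3 + 36*x^2) dx. Term by term:
    ∫_0^3 81*x^4 dx = 19683/5;  ∫_0^3 108*x^3 dx = 2187;  ∫_0^3 36*x^2 dx = 324.
  Sum: 19683/5 + 2187 + 324 = 32238/5.
Adding: ||u||_{H^1}^2 = 190269/35 + 32238/5 = 83187/7.


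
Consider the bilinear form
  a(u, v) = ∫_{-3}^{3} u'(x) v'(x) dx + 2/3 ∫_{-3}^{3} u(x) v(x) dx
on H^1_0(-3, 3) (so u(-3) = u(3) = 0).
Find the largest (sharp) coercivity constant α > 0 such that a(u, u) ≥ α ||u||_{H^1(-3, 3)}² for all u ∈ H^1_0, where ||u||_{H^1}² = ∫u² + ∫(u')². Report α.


α = (π^2 + 24)/(π^2 + 36)

Coercivity of a(·,·) on H^1_0(-3, 3) means a(u, u) ≥ α ||u||_{H^1}² for every u ∈ H^1_0.
The interval has length L = 6, and Poincaré/coercivity depend only on L. Here a(u, u) = ∫(u')² + (2/3)·∫u².
Here 0 < c = 2/3 < 1. The condition a(u,u) ≥ α||u||_{H^1}² reads (1−α)∫(u')² ≥ (α−c)∫u². Any admissible α is ≤ 1 (rapidly oscillating u have ∫u²/∫(u')² → 0), and α = 1 would force 0 ≥ (1−c)∫u², impossible since c < 1; so 1−α > 0. By the sharp Poincaré inequality on H^1_0 of an interval of length L, ∫(u')² ≥ (π/L)²∫u² with equality for the first sine mode sin(π(x−x₀)/L) (x₀ the left endpoint), so the inequality holds for all u iff (1−α)(π/L)² ≥ α − c, i.e. α ≤ ((π/L)² + c)/((π/L)² + 1) = (1 + c(L/π)²)/(1 + (L/π)²). With (π/L)² = π^2/36 and c = 2/3, the largest admissible constant is α = ((π/L)² + c)/((π/L)² + 1).
Simplifying, α = (π^2 + 24)/(π^2 + 36).


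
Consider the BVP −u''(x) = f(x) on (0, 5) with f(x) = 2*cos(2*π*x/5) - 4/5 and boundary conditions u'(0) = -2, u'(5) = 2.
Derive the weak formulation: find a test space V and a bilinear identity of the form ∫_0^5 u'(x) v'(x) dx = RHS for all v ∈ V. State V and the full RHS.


V = H^1(0, 5) (v unrestricted at boundary; u is determined up to an additive constant); weak form: ∫_0^5 u'v' dx = ∫_0^5 (2*cos(2*π*x/5) - 4/5) v dx + 2·v(5) + 2·v(0) for all v ∈ V.

Multiply both sides by a test function v and integrate from 0 to 5:
  ∫_0^5 −u''(x) v(x) dx = ∫_0^5 f(x) v(x) dx.
Integrate the LHS by parts once:
  ∫_0^5 −u'' v dx = −[u'(x) v(x)]_0^5 + ∫_0^5 u'(x) v'(x) dx.
Thus ∫_0^5 u'(x) v'(x) dx = ∫_0^5 f(x) v(x) dx + [u'(x) v(x)]_0^5.
Choose V so that boundary terms are either known or forced to vanish.
u has inhomogeneous Neumann u'(0) = -2, u'(5) = 2. [u' v]_0^5 = (2)·v(5) − (-2)·v(0) = 2·v(5) + 2·v(0). Take V = H^1(0, 5); boundary term becomes part of RHS.
Weak formulation: find u (satisfying any essential BC) such that ∫_0^5 u'(x) v'(x) dx = ∫_0^5 f v dx + 2·v(5) + 2·v(0) for all v ∈ V (Neumann data are natural BCs: they enter the RHS as boundary terms).
Substituting f(x) = 2*cos(2*π*x/5) - 4/5, the right-hand side is ∫_0^5 (2*cos(2*π*x/5) - 4/5) v dx + 2·v(5) + 2·v(0).
Compatibility check (pure Neumann): taking v ≡ 1 ∈ V gives 0 = ∫_0^5 f dx + (2) − (-2), i.e. ∫_0^5 f dx must equal u'(0) − u'(5) = -4. Indeed ∫_0^5 (2*cos(2*π*x/5) - 4/5) dx = -4, so the data are compatible. The solution is then unique only up to an additive constant (fix it e.g. by requiring ∫_0^5 u dx = 0).


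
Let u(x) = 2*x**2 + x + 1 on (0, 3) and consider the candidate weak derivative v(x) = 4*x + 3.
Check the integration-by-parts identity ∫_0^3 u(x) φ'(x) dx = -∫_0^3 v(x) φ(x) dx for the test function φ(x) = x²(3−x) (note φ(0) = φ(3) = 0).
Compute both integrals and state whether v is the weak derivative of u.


LHS = -1107/20, RHS = -1377/20. No, v is not the weak derivative of u.

u(x) = 2*x**2 + x + 1, classical derivative u'(x) = 4*x + 1.
φ(x) = x²(3−x), so φ'(x) = 3*x*(2 - x).
Note φ(0) = φ(3) = 0, so the boundary term u·φ vanishes.
LHS = ∫_0^3 u(x) φ'(x) dx = ∫_0^3 (-6*x^4 + 9*x^3 + 3*x^2 + 6*x) dx. Term by term:
  ∫_0^3 -6*x^4 dx = -1458/5;  ∫_0^3 9*x^3 dx = 729/4;  ∫_0^3 3*x^2 dx = 27;
  ∫_0^3 6*x dx = 27.
Sum: -1458/5 + 729/4 + 27 + 27 = -1107/20.
So LHS = -1107/20.
∫_0^3 v(x) φ(x) dx = ∫_0^3 (-4*x^4 + 9*x^3 + 9*x^2) dx. Term by term:
  ∫_0^3 -4*x^4 dx = -972/5;  ∫_0^3 9*x^3 dx = 729/4;  ∫_0^3 9*x^2 dx = 81.
Sum: -972/5 + 729/4 + 81 = 1377/20.
So RHS = -∫_0^3 v(x) φ(x) dx = -1377/20.
LHS − RHS = 27/2 ≠ 0, so the identity fails.
(For a valid weak derivative the identity must hold for EVERY test function, in particular this one. The failure shows v is NOT the weak derivative of u.)
Correct weak derivative would be u'(x) = 4*x + 1.


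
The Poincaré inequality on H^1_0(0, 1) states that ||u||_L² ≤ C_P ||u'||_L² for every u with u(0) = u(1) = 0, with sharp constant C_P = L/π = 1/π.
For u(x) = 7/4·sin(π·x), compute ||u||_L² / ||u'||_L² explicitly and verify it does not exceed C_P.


||u||_L² / ||u'||_L² = 1/π = C_P.

u(x) = 7/4·sin(π·x), so u'(x) = 7*π*cos(π*x)/4.
Writing u(x) = A·sin(kπx/L) with A = 7/4 and k = 1, use ∫_0^L sin²(kπx/L) dx = L/2 and ∫_0^L cos²(kπx/L) dx = L/2.
u² = 49/16·sin²(π·x) and (u')² = 49*π^2/16·cos²(π·x), and each of sin², cos² integrates to L/2 = 1/2 over (0, 1).
∫_0^1 u² dx = 49/32, so ||u||_L² = 7*sqrt(2)/8.
∫_0^1 (u')² dx = 49*π^2/32, so ||u'||_L² = 7*sqrt(2)*π/8.
Ratio ||u||_L² / ||u'||_L² = 1/π.
Sharp Poincaré constant on H^1_0(0, 1) is C_P = L/π = 1/π, achieved by sin(π·x).
This is the k = 1 eigenfunction (up to amplitude), so the ratio equals the sharp Poincaré constant exactly.


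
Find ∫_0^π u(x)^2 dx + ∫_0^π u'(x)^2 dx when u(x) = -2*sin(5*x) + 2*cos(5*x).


||u||_{H^1(0,π)}^2 = 104*π

u'(x) = -10*sin(5*x) - 10*cos(5*x).
Expand u² and (u')² and integrate term by term on (0, π), using: for integers n ≥ 1, ∫_0^π sin²(nx) dx = ∫_0^π cos²(nx) dx = π/2; for n ≠ n', ∫_0^π sin(nx)sin(n'x) dx = ∫_0^π cos(nx)cos(n'x) dx = 0; and by product-to-sum, ∫_0^π sin(nx)cos(n'x) dx = ½∫_0^π [sin((n+n')x) + sin((n−n')x)] dx, which is 0 when n+n' is even and 2n/(n²−n'²) when n+n' is odd (it need not vanish on (0, π)).
  u² squared terms: (-2)²·∫sin(5x)² dx = 4·π/2 = 2*π;  (2)²·∫cos(5x)² dx = 4·π/2 = 2*π.
  u² cross terms: 2·(-2)·(2)·∫sin(5x)·cos(5x) dx = -8·(0) = 0.
  So ∫_0^π u² dx = 2*π + 2*π + 0 = 4*π.
  (u')² squared terms: (-10)²·∫cos(5x)² dx = 100·π/2 = 50*π;  (-10)²·∫sin(5x)² dx = 100·π/2 = 50*π.
  (u')² cross terms: 2·(-10)·(-10)·∫cos(5x)·sin(5x) dx = 200·(0) = 0.
  So ∫_0^π (u')² dx = 50*π + 50*π + 0 = 100*π.
||u||_{H^1}^2 = (4*π) + (100*π) = 104*π.


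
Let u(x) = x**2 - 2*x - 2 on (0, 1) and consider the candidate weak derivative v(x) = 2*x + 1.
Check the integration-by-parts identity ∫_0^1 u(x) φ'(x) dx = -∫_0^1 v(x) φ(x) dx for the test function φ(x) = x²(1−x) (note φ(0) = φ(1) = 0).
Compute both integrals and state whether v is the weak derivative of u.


LHS = 1/15, RHS = -11/60. No, v is not the weak derivative of u.

u(x) = x**2 - 2*x - 2, classical derivative u'(x) = 2*x - 2.
φ(x) = x²(1−x), so φ'(x) = x*(2 - 3*x).
Note φ(0) = φ(1) = 0, so the boundary term u·φ vanishes.
LHS = ∫_0^1 u(x) φ'(x) dx = ∫_0^1 (-3*x^4 + 8*x^3 + 2*x^2 - 4*x) dx. Term by term:
  ∫_0^1 -3*x^4 dx = -3/5;  ∫_0^1 8*x^3 dx = 2;  ∫_0^1 2*x^2 dx = 2/3;
  ∫_0^1 -4*x dx = -2.
Sum: -3/5 + 2 + 2/3 − 2 = 1/15.
So LHS = 1/15.
∫_0^1 v(x) φ(x) dx = ∫_0^1 (-2*x^4 + x^3 + x^2) dx. Term by term:
  ∫_0^1 -2*x^4 dx = -2/5;  ∫_0^1 x^3 dx = 1/4;  ∫_0^1 x^2 dx = 1/3.
Sum: -2/5 + 1/4 + 1/3 = 11/60.
So RHS = -∫_0^1 v(x) φ(x) dx = -11/60.
LHS − RHS = 1/4 ≠ 0, so the identity fails.
(For a valid weak derivative the identity must hold for EVERY test function, in particular this one. The failure shows v is NOT the weak derivative of u.)
Correct weak derivative would be u'(x) = 2*x - 2.


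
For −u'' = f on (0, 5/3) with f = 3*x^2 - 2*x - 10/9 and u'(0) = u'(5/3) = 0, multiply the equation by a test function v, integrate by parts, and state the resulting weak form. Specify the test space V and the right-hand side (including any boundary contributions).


V = H^1(0, 5/3) (no boundary constraint on v; u is determined up to an additive constant); weak form: ∫_0^5/3 u'v' dx = ∫_0^5/3 (3*x^2 - 2*x - 10/9) v dx for all v ∈ V.

Multiply both sides by a test function v and integrate from 0 to 5/3:
  ∫_0^5/3 −u''(x) v(x) dx = ∫_0^5/3 f(x) v(x) dx.
Integrate the LHS by parts once:
  ∫_0^5/3 −u'' v dx = −[u'(x) v(x)]_0^5/3 + ∫_0^5/3 u'(x) v'(x) dx.
Thus ∫_0^5/3 u'(x) v'(x) dx = ∫_0^5/3 f(x) v(x) dx + [u'(x) v(x)]_0^5/3.
Choose V so that boundary terms are either known or forced to vanish.
u has homogeneous Neumann: u'(0) = u'(5/3) = 0. So [u' v]_0^5/3 = 0·v(5/3) − 0·v(0) = 0 for any v; take V = H^1(0, 5/3).
Weak formulation: find u (satisfying any essential BC) such that ∫_0^5/3 u'(x) v'(x) dx = ∫_0^5/3 f v dx for all v ∈ V (homogeneous Neumann, so boundary terms vanish).
Substituting f(x) = 3*x^2 - 2*x - 10/9, the right-hand side is ∫_0^5/3 (3*x^2 - 2*x - 10/9) v dx.
Compatibility check (pure Neumann): taking v ≡ 1 ∈ V gives 0 = ∫_0^5/3 f dx + (0) − (0), i.e. ∫_0^5/3 f dx must equal u'(0) − u'(5/3) = 0. Indeed ∫_0^5/3 (3*x^2 - 2*x - 10/9) dx = 0, so the data are compatible. The solution is then unique only up to an additive constant (fix it e.g. by requiring ∫_0^5/3 u dx = 0).


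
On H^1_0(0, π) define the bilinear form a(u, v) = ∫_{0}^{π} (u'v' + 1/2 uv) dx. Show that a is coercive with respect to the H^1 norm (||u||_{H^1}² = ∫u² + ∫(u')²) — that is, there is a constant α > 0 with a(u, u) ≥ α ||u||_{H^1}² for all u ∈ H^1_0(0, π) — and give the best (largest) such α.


α = 3/4

Coercivity of a(·,·) on H^1_0(0, π) means a(u, u) ≥ α ||u||_{H^1}² for every u ∈ H^1_0.
The interval has length L = π, and Poincaré/coercivity depend only on L. Here a(u, u) = ∫(u')² + (1/2)·∫u².
Here 0 < c = 1/2 < 1. The condition a(u,u) ≥ α||u||_{H^1}² reads (1−α)∫(u')² ≥ (α−c)∫u². Any admissible α is ≤ 1 (rapidly oscillating u have ∫u²/∫(u')² → 0), and α = 1 would force 0 ≥ (1−c)∫u², impossible since c < 1; so 1−α > 0. By the sharp Poincaré inequality on H^1_0 of an interval of length L, ∫(u')² ≥ (π/L)²∫u² with equality for the first sine mode sin(π(x−x₀)/L) (x₀ the left endpoint), so the inequality holds for all u iff (1−α)(π/L)² ≥ α − c, i.e. α ≤ ((π/L)² + c)/((π/L)² + 1) = (1 + c(L/π)²)/(1 + (L/π)²). With (π/L)² = 1 and c = 1/2, the largest admissible constant is α = ((π/L)² + c)/((π/L)² + 1).
Simplifying, α = 3/4.


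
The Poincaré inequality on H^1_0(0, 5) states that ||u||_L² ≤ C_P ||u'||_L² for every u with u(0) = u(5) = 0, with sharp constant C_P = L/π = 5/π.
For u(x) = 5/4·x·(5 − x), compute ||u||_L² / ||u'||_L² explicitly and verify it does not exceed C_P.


||u||_L² / ||u'||_L² = sqrt(10)/2 < C_P = 5/π.

u(x) = 5/4·x·(5 − x), so u'(x) = 25/4 - 5*x/2.
u(x) = 5/4·x·(5 − x) vanishes at x = 0 and x = 5, so u ∈ H^1_0(0, 5). Differentiate via the product rule and integrate the resulting polynomials term by term.
  ∫_0^5 u² dx = ∫_0^5 (25*x^4/16 - 125*x^3/8 + 625*x^2/16) dx. Term by term:
    ∫_0^5 25*x^4/16 dx = 15625/16;  ∫_0^5 -125*x^3/8 dx = -78125/32;  ∫_0^5 625*x^2/16 dx = 78125/48.
  Sum: 15625/16 − 78125/32 + 78125/48 = 15625/96.
  ∫_0^5 (u')² dx = ∫_0^5 (25*x^2/4 - 125*x/4 + 625/16) dx. Term by term:
    ∫_0^5 25*x^2/4 dx = 3125/12;  ∫_0^5 -125*x/4 dx = -3125/8;  ∫_0^5 625/16 dx = 3125/16.
  Sum: 3125/12 − 3125/8 + 3125/16 = 3125/48.
∫_0^5 u² dx = 15625/96, so ||u||_L² = 125*sqrt(6)/24.
∫_0^5 (u')² dx = 3125/48, so ||u'||_L² = 25*sqrt(15)/12.
Ratio ||u||_L² / ||u'||_L² = sqrt(10)/2.
Sharp Poincaré constant on H^1_0(0, 5) is C_P = L/π = 5/π, achieved by sin(π/5·x).
A polynomial bump cannot attain the sharp Poincaré constant (only the first sine eigenfunction does), so the ratio is strictly less than C_P, consistent with ||u||_L² ≤ C_P ||u'||_L².


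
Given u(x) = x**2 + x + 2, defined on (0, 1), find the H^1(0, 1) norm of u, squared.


||u||_{H^1}^2 = 127/10

The H^1 norm (squared) on an interval (0, L) is
  ||u||_{H^1}^2 = ∫_0^L u(x)^2 dx + ∫_0^L u'(x)^2 dx.
Compute u'(x) = 2*x + 1.
Then u(x)^2 = x**4 + 2*x**3 + 5*x**2 + 4*x + 4 and u'(x)^2 = 4*x**2 + 4*x + 1.
Integrate each monomial from 0 to 1 using ∫_0^1 c·x^n dx = c·1^(n+1)/(n+1):
  ∫_0^1 u(x)^2 dx = ∫_0^1 (x^4 + 2*x^3 + 5*x^2 + 4*x + 4) dx. Term by term:
    ∫_0^1 x^4 dx = 1/5;  ∫_0^1 2*x^3 dx = 1/2;  ∫_0^1 5*x^2 dx = 5/3;
    ∫_0^1 4*x dx = 2;  ∫_0^1 4 dx = 4.
  Sum: 1/5 + 1/2 + 5/3 + 2 + 4 = 251/30.
  ∫_0^1 u'(x)^2 dx = ∫_0^1 (4*x^2 + 4*x + 1) dx. Term by term:
    ∫_0^1 4*x^2 dx = 4/3;  ∫_0^1 4*x dx = 2;  ∫_0^1 1 dx = 1.
  Sum: 4/3 + 2 + 1 = 13/3.
Adding: ||u||_{H^1}^2 = 251/30 + 13/3 = 127/10.


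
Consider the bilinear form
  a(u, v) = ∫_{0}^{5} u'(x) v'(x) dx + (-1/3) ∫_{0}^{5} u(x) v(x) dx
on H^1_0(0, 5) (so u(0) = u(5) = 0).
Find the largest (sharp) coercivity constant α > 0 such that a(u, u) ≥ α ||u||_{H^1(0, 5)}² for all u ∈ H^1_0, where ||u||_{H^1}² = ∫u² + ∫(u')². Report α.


α = (-25/3 + π^2)/(π^2 + 25)

Coercivity of a(·,·) on H^1_0(0, 5) means a(u, u) ≥ α ||u||_{H^1}² for every u ∈ H^1_0.
The interval has length L = 5, and Poincaré/coercivity depend only on L. Here a(u, u) = ∫(u')² + (-1/3)·∫u².
Here c = -1/3 < 0 with |c| < (π/L)² = π^2/25, so coercivity still holds. The condition a(u,u) ≥ α||u||_{H^1}² reads (1−α)∫(u')² ≥ (α−c)∫u². Any admissible α is ≤ 1 (rapidly oscillating u have ∫u²/∫(u')² → 0), and α = 1 would force 0 ≥ (1−c)∫u², impossible since c < 1; so 1−α > 0. By the sharp Poincaré inequality on H^1_0 of an interval of length L, ∫(u')² ≥ (π/L)²∫u² with equality for the first sine mode sin(π(x−x₀)/L) (x₀ the left endpoint), so the inequality holds for all u iff (1−α)(π/L)² ≥ α − c, i.e. α ≤ ((π/L)² + c)/((π/L)² + 1) = (1 + c(L/π)²)/(1 + (L/π)²). (Direct route, valid since c ≤ 0: Poincaré gives c∫u² ≥ c(L/π)²∫(u')², so a(u,u) ≥ (1 + c(L/π)²)∫(u')², while ||u||_{H^1}² ≤ (1 + (L/π)²)∫(u')²; dividing yields the same α.) With (π/L)² = π^2/25 and c = -1/3, the largest admissible constant is α = ((π/L)² + c)/((π/L)² + 1).
Simplifying, α = (-25/3 + π^2)/(π^2 + 25).


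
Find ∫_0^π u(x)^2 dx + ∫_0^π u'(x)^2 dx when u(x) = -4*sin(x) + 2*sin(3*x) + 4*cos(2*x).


||u||_{H^1(0,π)}^2 = 608/3 + 76*π

u'(x) = -8*sin(2*x) - 4*cos(x) + 6*cos(3*x).
Expand u² and (u')² and integrate term by term on (0, π), using: for integers n ≥ 1, ∫_0^π sin²(nx) dx = ∫_0^π cos²(nx) dx = π/2; for n ≠ n', ∫_0^π sin(nx)sin(n'x) dx = ∫_0^π cos(nx)cos(n'x) dx = 0; and by product-to-sum, ∫_0^π sin(nx)cos(n'x) dx = ½∫_0^π [sin((n+n')x) + sin((n−n')x)] dx, which is 0 when n+n' is even and 2n/(n²−n'²) when n+n' is odd (it need not vanish on (0, π)).
  u² squared terms: (-4)²·∫sin(x)² dx = 16·π/2 = 8*π;  (2)²·∫sin(3x)² dx = 4·π/2 = 2*π;  (4)²·∫cos(2x)² dx = 16·π/2 = 8*π.
  u² cross terms: 2·(-4)·(2)·∫sin(x)·sin(3x) dx = -16·(0) = 0;  2·(-4)·(4)·∫sin(x)·cos(2x) dx = -32·(-2/3) = 64/3;  2·(2)·(4)·∫sin(3x)·cos(2x) dx = 16·(6/5) = 96/5.
  So ∫_0^π u² dx = 8*π + 2*π + 8*π + 0 + 64/3 + 96/5 = 608/15 + 18*π.
  (u')² squared terms: (-8)²·∫sin(2x)² dx = 64·π/2 = 32*π;  (-4)²·∫cos(x)² dx = 16·π/2 = 8*π;  (6)²·∫cos(3x)² dx = 36·π/2 = 18*π.
  (u')² cross terms: 2·(-8)·(-4)·∫sin(2x)·cos(x) dx = 64·(4/3) = 256/3;  2·(-8)·(6)·∫sin(2x)·cos(3x) dx = -96·(-4/5) = 384/5;  2·(-4)·(6)·∫cos(x)·cos(3x) dx = -48·(0) = 0.
  So ∫_0^π (u')² dx = 32*π + 8*π + 18*π + 256/3 + 384/5 + 0 = 2432/15 + 58*π.
||u||_{H^1}^2 = (608/15 + 18*π) + (2432/15 + 58*π) = 608/3 + 76*π.


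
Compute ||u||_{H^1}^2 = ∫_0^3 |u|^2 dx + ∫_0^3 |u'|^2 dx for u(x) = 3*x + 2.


||u||_{H^1}^2 = 174

The H^1 norm (squared) on an interval (0, L) is
  ||u||_{H^1}^2 = ∫_0^L u(x)^2 dx + ∫_0^L u'(x)^2 dx.
Compute u'(x) = 3.
Then u(x)^2 = 9*x**2 + 12*x + 4 and u'(x)^2 = 9.
Integrate each monomial from 0 to 3 using ∫_0^3 c·x^n dx = c·3^(n+1)/(n+1):
  ∫_0^3 u(x)^2 dx = ∫_0^3 (9*x^2 + 12*x + 4) dx. Term by term:
    ∫_0^3 9*x^2 dx = 81;  ∫_0^3 12*x dx = 54;  ∫_0^3 4 dx = 12.
  Sum: 81 + 54 + 12 = 147.
  ∫_0^3 u'(x)^2 dx = ∫_0^3 (9) dx. Term by term:
    ∫_0^3 9 dx = 27.
Adding: ||u||_{H^1}^2 = 147 + 27 = 174.


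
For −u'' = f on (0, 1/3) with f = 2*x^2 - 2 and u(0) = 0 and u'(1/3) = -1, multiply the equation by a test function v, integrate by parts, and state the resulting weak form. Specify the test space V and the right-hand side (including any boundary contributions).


V = {v ∈ H^1(0, 1/3) : v(0) = 0} (test functions vanish at x = 0 where u is specified); weak form: ∫_0^1/3 u'v' dx = ∫_0^1/3 (2*x^2 - 2) v dx − v(1/3) for all v ∈ V.

Multiply both sides by a test function v and integrate from 0 to 1/3:
  ∫_0^1/3 −u''(x) v(x) dx = ∫_0^1/3 f(x) v(x) dx.
Integrate the LHS by parts once:
  ∫_0^1/3 −u'' v dx = −[u'(x) v(x)]_0^1/3 + ∫_0^1/3 u'(x) v'(x) dx.
Thus ∫_0^1/3 u'(x) v'(x) dx = ∫_0^1/3 f(x) v(x) dx + [u'(x) v(x)]_0^1/3.
Choose V so that boundary terms are either known or forced to vanish.
Mixed BC: u(0) = 0 (Dirichlet) and u'(1/3) = -1 (Neumann). Define V = {v ∈ H^1(0, 1/3) : v(0) = 0}. Then [u' v]_0^1/3 = u'(1/3)·v(1/3) − u'(0)·0 = − v(1/3).
Weak formulation: find u (satisfying any essential BC) such that ∫_0^1/3 u'(x) v'(x) dx = ∫_0^1/3 f v dx − v(1/3) for all v ∈ V (Dirichlet at 0 absorbed into V; Neumann datum at x = 1/3 contributes the boundary term).
Substituting f(x) = 2*x^2 - 2, the right-hand side is ∫_0^1/3 (2*x^2 - 2) v dx − v(1/3).


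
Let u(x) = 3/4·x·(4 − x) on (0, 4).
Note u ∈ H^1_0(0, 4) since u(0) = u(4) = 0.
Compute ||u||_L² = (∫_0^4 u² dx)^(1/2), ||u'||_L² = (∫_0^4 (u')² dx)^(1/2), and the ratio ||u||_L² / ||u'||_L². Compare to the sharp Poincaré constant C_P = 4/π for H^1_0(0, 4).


||u||_L² / ||u'||_L² = 2*sqrt(10)/5 < C_P = 4/π.

u(x) = 3/4·x·(4 − x), so u'(x) = 3 - 3*x/2.
u(x) = 3/4·x·(4 − x) vanishes at x = 0 and x = 4, so u ∈ H^1_0(0, 4). Differentiate via the product rule and integrate the resulting polynomials term by term.
  ∫_0^4 u² dx = ∫_0^4 (9*x^4/16 - 9*x^3/2 + 9*x^2) dx. Term by term:
    ∫_0^4 9*x^4/16 dx = 576/5;  ∫_0^4 -9*x^3/2 dx = -288;  ∫_0^4 9*x^2 dx = 192.
  Sum: 576/5 − 288 + 192 = 96/5.
  ∫_0^4 (u')² dx = ∫_0^4 (9*x^2/4 - 9*x + 9) dx. Term by term:
    ∫_0^4 9*x^2/4 dx = 48;  ∫_0^4 -9*x dx = -72;  ∫_0^4 9 dx = 36.
  Sum: 48 − 72 + 36 = 12.
∫_0^4 u² dx = 96/5, so ||u||_L² = 4*sqrt(30)/5.
∫_0^4 (u')² dx = 12, so ||u'||_L² = 2*sqrt(3).
Ratio ||u||_L² / ||u'||_L² = 2*sqrt(10)/5.
Sharp Poincaré constant on H^1_0(0, 4) is C_P = L/π = 4/π, achieved by sin(π/4·x).
A polynomial bump cannot attain the sharp Poincaré constant (only the first sine eigenfunction does), so the ratio is strictly less than C_P, consistent with ||u||_L² ≤ C_P ||u'||_L².


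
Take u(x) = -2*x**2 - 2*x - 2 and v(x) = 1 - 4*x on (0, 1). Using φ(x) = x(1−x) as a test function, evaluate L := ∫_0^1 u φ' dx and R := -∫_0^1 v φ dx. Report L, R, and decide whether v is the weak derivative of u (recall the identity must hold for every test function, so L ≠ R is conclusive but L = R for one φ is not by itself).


LHS = 2/3, RHS = 1/6. No, v is not the weak derivative of u.

u(x) = -2*x**2 - 2*x - 2, classical derivative u'(x) = -4*x - 2.
φ(x) = x(1−x), so φ'(x) = 1 - 2*x.
Note φ(0) = φ(1) = 0, so the boundary term u·φ vanishes.
LHS = ∫_0^1 u(x) φ'(x) dx = ∫_0^1 (4*x^3 + 2*x^2 + 2*x - 2) dx. Term by term:
  ∫_0^1 4*x^3 dx = 1;  ∫_0^1 2*x^2 dx = 2/3;  ∫_0^1 2*x dx = 1;
  ∫_0^1 -2 dx = -2.
Sum: 1 + 2/3 + 1 − 2 = 2/3.
So LHS = 2/3.
∫_0^1 v(x) φ(x) dx = ∫_0^1 (4*x^3 - 5*x^2 + x) dx. Term by term:
  ∫_0^1 4*x^3 dx = 1;  ∫_0^1 -5*x^2 dx = -5/3;  ∫_0^1 x dx = 1/2.
Sum: 1 − 5/3 + 1/2 = -1/6.
So RHS = -∫_0^1 v(x) φ(x) dx = 1/6.
LHS − RHS = 1/2 ≠ 0, so the identity fails.
(For a valid weak derivative the identity must hold for EVERY test function, in particular this one. The failure shows v is NOT the weak derivative of u.)
Correct weak derivative would be u'(x) = -4*x - 2.


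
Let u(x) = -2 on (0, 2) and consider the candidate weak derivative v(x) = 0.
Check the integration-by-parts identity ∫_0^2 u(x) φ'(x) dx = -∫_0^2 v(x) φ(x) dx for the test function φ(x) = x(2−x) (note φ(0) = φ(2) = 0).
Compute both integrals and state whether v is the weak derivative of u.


LHS = 0, RHS = 0. Yes, v = u' weakly.

u(x) = -2, classical derivative u'(x) = 0.
φ(x) = x(2−x), so φ'(x) = 2 - 2*x.
Note φ(0) = φ(2) = 0, so the boundary term u·φ vanishes.
LHS = ∫_0^2 u(x) φ'(x) dx = ∫_0^2 (4*x - 4) dx. Term by term:
  ∫_0^2 4*x dx = 8;  ∫_0^2 -4 dx = -8.
Sum: 8 − 8 = 0.
So LHS = 0.
∫_0^2 v(x) φ(x) dx = ∫_0^2 (0) dx. Term by term:
  ∫_0^2 0 dx = 0.
So RHS = -∫_0^2 v(x) φ(x) dx = 0.
LHS = RHS, so the identity holds for this test φ.
Moreover u is smooth here and v(x) = u'(x) = 0 pointwise, so the identity holds for every test function. Hence v is the weak derivative of u.


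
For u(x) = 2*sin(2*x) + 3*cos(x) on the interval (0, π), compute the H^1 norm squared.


||u||_{H^1(0,π)}^2 = 32 + 19*π

u'(x) = -3*sin(x) + 4*cos(2*x).
Expand u² and (u')² and integrate term by term on (0, π), using: for integers n ≥ 1, ∫_0^π sin²(nx) dx = ∫_0^π cos²(nx) dx = π/2; for n ≠ n', ∫_0^π sin(nx)sin(n'x) dx = ∫_0^π cos(nx)cos(n'x) dx = 0; and by product-to-sum, ∫_0^π sin(nx)cos(n'x) dx = ½∫_0^π [sin((n+n')x) + sin((n−n')x)] dx, which is 0 when n+n' is even and 2n/(n²−n'²) when n+n' is odd (it need not vanish on (0, π)).
  u² squared terms: (2)²·∫sin(2x)² dx = 4·π/2 = 2*π;  (3)²·∫cos(x)² dx = 9·π/2 = 9*π/2.
  u² cross terms: 2·(2)·(3)·∫sin(2x)·cos(x) dx = 12·(4/3) = 16.
  So ∫_0^π u² dx = 2*π + 9*π/2 + 16 = 16 + 13*π/2.
  (u')² squared terms: (-3)²·∫sin(x)² dx = 9·π/2 = 9*π/2;  (4)²·∫cos(2x)² dx = 16·π/2 = 8*π.
  (u')² cross terms: 2·(-3)·(4)·∫sin(x)·cos(2x) dx = -24·(-2/3) = 16.
  So ∫_0^π (u')² dx = 9*π/2 + 8*π + 16 = 16 + 25*π/2.
||u||_{H^1}^2 = (16 + 13*π/2) + (16 + 25*π/2) = 32 + 19*π.


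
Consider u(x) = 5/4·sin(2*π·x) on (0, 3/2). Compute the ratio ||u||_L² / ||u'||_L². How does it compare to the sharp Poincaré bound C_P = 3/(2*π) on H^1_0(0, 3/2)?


||u||_L² / ||u'||_L² = 1/(2*π) < C_P = 3/(2*π).

u(x) = 5/4·sin(2*π·x), so u'(x) = 5*π*cos(2*π*x)/2.
Writing u(x) = A·sin(kπx/L) with A = 5/4 and k = 3, use ∫_0^L sin²(kπx/L) dx = L/2 and ∫_0^L cos²(kπx/L) dx = L/2.
u² = 25/16·sin²(2*π·x) and (u')² = 25*π^2/4·cos²(2*π·x), and each of sin², cos² integrates to L/2 = 3/4 over (0, 3/2).
∫_0^3/2 u² dx = 75/64, so ||u||_L² = 5*sqrt(3)/8.
∫_0^3/2 (u')² dx = 75*π^2/16, so ||u'||_L² = 5*sqrt(3)*π/4.
Ratio ||u||_L² / ||u'||_L² = 1/(2*π).
Sharp Poincaré constant on H^1_0(0, 3/2) is C_P = L/π = 3/(2*π), achieved by sin(2*π/3·x).
This is the k = 3 harmonic; the ratio L/(kπ) is strictly less than C_P = L/π, consistent with the sharp inequality ||u||_L² ≤ C_P ||u'||_L².


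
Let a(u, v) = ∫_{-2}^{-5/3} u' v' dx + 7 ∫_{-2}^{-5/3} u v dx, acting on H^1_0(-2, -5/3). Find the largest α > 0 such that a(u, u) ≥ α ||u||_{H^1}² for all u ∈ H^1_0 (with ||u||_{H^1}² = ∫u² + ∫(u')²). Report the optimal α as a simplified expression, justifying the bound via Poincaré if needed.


α = 1

Coercivity of a(·,·) on H^1_0(-2, -5/3) means a(u, u) ≥ α ||u||_{H^1}² for every u ∈ H^1_0.
The interval has length L = 1/3, and Poincaré/coercivity depend only on L. Here a(u, u) = ∫(u')² + (7)·∫u².
Here c = 7 ≥ 1, so a(u,u) = ∫(u')² + c∫u² ≥ ∫(u')² + ∫u² = ||u||_{H^1}², i.e. α = 1 works. No larger α is possible: a(u,u) ≥ α||u||_{H^1}² means (1−α)∫(u')² ≥ (α−c)∫u², and for the modes u_n = sin(nπ(x−x₀)/L) (x₀ the left endpoint) one has ∫u_n²/∫(u_n')² = (L/(nπ))² → 0, so a(u_n,u_n)/||u_n||_{H^1}² → 1. Hence the optimal constant is α = 1.
Therefore α = 1.


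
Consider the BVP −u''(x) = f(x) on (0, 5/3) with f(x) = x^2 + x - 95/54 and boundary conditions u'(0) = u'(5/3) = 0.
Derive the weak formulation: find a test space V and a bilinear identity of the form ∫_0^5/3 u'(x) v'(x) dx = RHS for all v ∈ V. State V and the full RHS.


V = H^1(0, 5/3) (no boundary constraint on v; u is determined up to an additive constant); weak form: ∫_0^5/3 u'v' dx = ∫_0^5/3 (x^2 + x - 95/54) v dx for all v ∈ V.

Multiply both sides by a test function v and integrate from 0 to 5/3:
  ∫_0^5/3 −u''(x) v(x) dx = ∫_0^5/3 f(x) v(x) dx.
Integrate the LHS by parts once:
  ∫_0^5/3 −u'' v dx = −[u'(x) v(x)]_0^5/3 + ∫_0^5/3 u'(x) v'(x) dx.
Thus ∫_0^5/3 u'(x) v'(x) dx = ∫_0^5/3 f(x) v(x) dx + [u'(x) v(x)]_0^5/3.
Choose V so that boundary terms are either known or forced to vanish.
u has homogeneous Neumann: u'(0) = u'(5/3) = 0. So [u' v]_0^5/3 = 0·v(5/3) − 0·v(0) = 0 for any v; take V = H^1(0, 5/3).
Weak formulation: find u (satisfying any essential BC) such that ∫_0^5/3 u'(x) v'(x) dx = ∫_0^5/3 f v dx for all v ∈ V (homogeneous Neumann, so boundary terms vanish).
Substituting f(x) = x^2 + x - 95/54, the right-hand side is ∫_0^5/3 (x^2 + x - 95/54) v dx.
Compatibility check (pure Neumann): taking v ≡ 1 ∈ V gives 0 = ∫_0^5/3 f dx + (0) − (0), i.e. ∫_0^5/3 f dx must equal u'(0) − u'(5/3) = 0. Indeed ∫_0^5/3 (x^2 + x - 95/54) dx = 0, so the data are compatible. The solution is then unique only up to an additive constant (fix it e.g. by requiring ∫_0^5/3 u dx = 0).
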